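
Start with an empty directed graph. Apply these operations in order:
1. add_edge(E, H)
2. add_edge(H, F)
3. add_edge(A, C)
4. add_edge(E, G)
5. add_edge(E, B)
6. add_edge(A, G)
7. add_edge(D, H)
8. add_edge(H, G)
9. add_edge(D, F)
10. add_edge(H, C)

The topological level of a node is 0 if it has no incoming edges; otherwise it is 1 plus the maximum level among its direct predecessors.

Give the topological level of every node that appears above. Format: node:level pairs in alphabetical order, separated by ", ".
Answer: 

Op 1: add_edge(E, H). Edges now: 1
Op 2: add_edge(H, F). Edges now: 2
Op 3: add_edge(A, C). Edges now: 3
Op 4: add_edge(E, G). Edges now: 4
Op 5: add_edge(E, B). Edges now: 5
Op 6: add_edge(A, G). Edges now: 6
Op 7: add_edge(D, H). Edges now: 7
Op 8: add_edge(H, G). Edges now: 8
Op 9: add_edge(D, F). Edges now: 9
Op 10: add_edge(H, C). Edges now: 10
Compute levels (Kahn BFS):
  sources (in-degree 0): A, D, E
  process A: level=0
    A->C: in-degree(C)=1, level(C)>=1
    A->G: in-degree(G)=2, level(G)>=1
  process D: level=0
    D->F: in-degree(F)=1, level(F)>=1
    D->H: in-degree(H)=1, level(H)>=1
  process E: level=0
    E->B: in-degree(B)=0, level(B)=1, enqueue
    E->G: in-degree(G)=1, level(G)>=1
    E->H: in-degree(H)=0, level(H)=1, enqueue
  process B: level=1
  process H: level=1
    H->C: in-degree(C)=0, level(C)=2, enqueue
    H->F: in-degree(F)=0, level(F)=2, enqueue
    H->G: in-degree(G)=0, level(G)=2, enqueue
  process C: level=2
  process F: level=2
  process G: level=2
All levels: A:0, B:1, C:2, D:0, E:0, F:2, G:2, H:1

Answer: A:0, B:1, C:2, D:0, E:0, F:2, G:2, H:1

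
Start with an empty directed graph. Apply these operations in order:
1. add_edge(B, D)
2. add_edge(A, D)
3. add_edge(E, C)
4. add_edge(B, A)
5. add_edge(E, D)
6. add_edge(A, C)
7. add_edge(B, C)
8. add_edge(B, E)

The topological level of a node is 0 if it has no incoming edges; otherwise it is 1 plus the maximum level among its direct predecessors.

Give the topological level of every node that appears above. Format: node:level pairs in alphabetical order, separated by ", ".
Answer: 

Answer: A:1, B:0, C:2, D:2, E:1

Derivation:
Op 1: add_edge(B, D). Edges now: 1
Op 2: add_edge(A, D). Edges now: 2
Op 3: add_edge(E, C). Edges now: 3
Op 4: add_edge(B, A). Edges now: 4
Op 5: add_edge(E, D). Edges now: 5
Op 6: add_edge(A, C). Edges now: 6
Op 7: add_edge(B, C). Edges now: 7
Op 8: add_edge(B, E). Edges now: 8
Compute levels (Kahn BFS):
  sources (in-degree 0): B
  process B: level=0
    B->A: in-degree(A)=0, level(A)=1, enqueue
    B->C: in-degree(C)=2, level(C)>=1
    B->D: in-degree(D)=2, level(D)>=1
    B->E: in-degree(E)=0, level(E)=1, enqueue
  process A: level=1
    A->C: in-degree(C)=1, level(C)>=2
    A->D: in-degree(D)=1, level(D)>=2
  process E: level=1
    E->C: in-degree(C)=0, level(C)=2, enqueue
    E->D: in-degree(D)=0, level(D)=2, enqueue
  process C: level=2
  process D: level=2
All levels: A:1, B:0, C:2, D:2, E:1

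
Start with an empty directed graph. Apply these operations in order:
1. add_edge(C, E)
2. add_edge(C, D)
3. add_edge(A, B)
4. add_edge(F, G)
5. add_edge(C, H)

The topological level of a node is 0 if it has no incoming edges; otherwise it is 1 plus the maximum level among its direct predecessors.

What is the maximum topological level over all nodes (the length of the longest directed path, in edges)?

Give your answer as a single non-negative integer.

Op 1: add_edge(C, E). Edges now: 1
Op 2: add_edge(C, D). Edges now: 2
Op 3: add_edge(A, B). Edges now: 3
Op 4: add_edge(F, G). Edges now: 4
Op 5: add_edge(C, H). Edges now: 5
Compute levels (Kahn BFS):
  sources (in-degree 0): A, C, F
  process A: level=0
    A->B: in-degree(B)=0, level(B)=1, enqueue
  process C: level=0
    C->D: in-degree(D)=0, level(D)=1, enqueue
    C->E: in-degree(E)=0, level(E)=1, enqueue
    C->H: in-degree(H)=0, level(H)=1, enqueue
  process F: level=0
    F->G: in-degree(G)=0, level(G)=1, enqueue
  process B: level=1
  process D: level=1
  process E: level=1
  process H: level=1
  process G: level=1
All levels: A:0, B:1, C:0, D:1, E:1, F:0, G:1, H:1
max level = 1

Answer: 1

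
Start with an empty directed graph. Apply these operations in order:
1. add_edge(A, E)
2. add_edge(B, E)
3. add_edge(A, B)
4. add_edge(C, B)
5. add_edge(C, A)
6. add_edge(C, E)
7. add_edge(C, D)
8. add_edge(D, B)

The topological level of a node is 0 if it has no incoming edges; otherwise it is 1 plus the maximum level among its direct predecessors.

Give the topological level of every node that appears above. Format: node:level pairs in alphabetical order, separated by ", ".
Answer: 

Answer: A:1, B:2, C:0, D:1, E:3

Derivation:
Op 1: add_edge(A, E). Edges now: 1
Op 2: add_edge(B, E). Edges now: 2
Op 3: add_edge(A, B). Edges now: 3
Op 4: add_edge(C, B). Edges now: 4
Op 5: add_edge(C, A). Edges now: 5
Op 6: add_edge(C, E). Edges now: 6
Op 7: add_edge(C, D). Edges now: 7
Op 8: add_edge(D, B). Edges now: 8
Compute levels (Kahn BFS):
  sources (in-degree 0): C
  process C: level=0
    C->A: in-degree(A)=0, level(A)=1, enqueue
    C->B: in-degree(B)=2, level(B)>=1
    C->D: in-degree(D)=0, level(D)=1, enqueue
    C->E: in-degree(E)=2, level(E)>=1
  process A: level=1
    A->B: in-degree(B)=1, level(B)>=2
    A->E: in-degree(E)=1, level(E)>=2
  process D: level=1
    D->B: in-degree(B)=0, level(B)=2, enqueue
  process B: level=2
    B->E: in-degree(E)=0, level(E)=3, enqueue
  process E: level=3
All levels: A:1, B:2, C:0, D:1, E:3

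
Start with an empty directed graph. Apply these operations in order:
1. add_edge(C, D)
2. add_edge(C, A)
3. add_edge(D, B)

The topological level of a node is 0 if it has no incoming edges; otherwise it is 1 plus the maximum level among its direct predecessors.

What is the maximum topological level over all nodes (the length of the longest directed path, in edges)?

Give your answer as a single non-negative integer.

Op 1: add_edge(C, D). Edges now: 1
Op 2: add_edge(C, A). Edges now: 2
Op 3: add_edge(D, B). Edges now: 3
Compute levels (Kahn BFS):
  sources (in-degree 0): C
  process C: level=0
    C->A: in-degree(A)=0, level(A)=1, enqueue
    C->D: in-degree(D)=0, level(D)=1, enqueue
  process A: level=1
  process D: level=1
    D->B: in-degree(B)=0, level(B)=2, enqueue
  process B: level=2
All levels: A:1, B:2, C:0, D:1
max level = 2

Answer: 2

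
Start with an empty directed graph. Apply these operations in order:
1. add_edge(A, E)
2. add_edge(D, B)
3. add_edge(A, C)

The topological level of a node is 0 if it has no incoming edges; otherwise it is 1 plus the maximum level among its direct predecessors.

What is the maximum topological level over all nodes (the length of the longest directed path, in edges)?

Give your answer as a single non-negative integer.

Answer: 1

Derivation:
Op 1: add_edge(A, E). Edges now: 1
Op 2: add_edge(D, B). Edges now: 2
Op 3: add_edge(A, C). Edges now: 3
Compute levels (Kahn BFS):
  sources (in-degree 0): A, D
  process A: level=0
    A->C: in-degree(C)=0, level(C)=1, enqueue
    A->E: in-degree(E)=0, level(E)=1, enqueue
  process D: level=0
    D->B: in-degree(B)=0, level(B)=1, enqueue
  process C: level=1
  process E: level=1
  process B: level=1
All levels: A:0, B:1, C:1, D:0, E:1
max level = 1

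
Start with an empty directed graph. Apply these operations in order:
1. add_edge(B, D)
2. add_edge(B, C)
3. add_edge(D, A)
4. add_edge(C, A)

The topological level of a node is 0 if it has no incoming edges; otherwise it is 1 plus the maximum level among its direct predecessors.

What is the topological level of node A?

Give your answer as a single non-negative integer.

Op 1: add_edge(B, D). Edges now: 1
Op 2: add_edge(B, C). Edges now: 2
Op 3: add_edge(D, A). Edges now: 3
Op 4: add_edge(C, A). Edges now: 4
Compute levels (Kahn BFS):
  sources (in-degree 0): B
  process B: level=0
    B->C: in-degree(C)=0, level(C)=1, enqueue
    B->D: in-degree(D)=0, level(D)=1, enqueue
  process C: level=1
    C->A: in-degree(A)=1, level(A)>=2
  process D: level=1
    D->A: in-degree(A)=0, level(A)=2, enqueue
  process A: level=2
All levels: A:2, B:0, C:1, D:1
level(A) = 2

Answer: 2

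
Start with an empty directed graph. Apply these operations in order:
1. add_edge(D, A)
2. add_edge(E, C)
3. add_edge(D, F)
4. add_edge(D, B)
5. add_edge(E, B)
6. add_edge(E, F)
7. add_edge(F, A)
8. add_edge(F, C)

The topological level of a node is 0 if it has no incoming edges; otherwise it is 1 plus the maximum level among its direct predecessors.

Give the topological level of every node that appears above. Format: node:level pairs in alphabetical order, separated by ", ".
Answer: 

Answer: A:2, B:1, C:2, D:0, E:0, F:1

Derivation:
Op 1: add_edge(D, A). Edges now: 1
Op 2: add_edge(E, C). Edges now: 2
Op 3: add_edge(D, F). Edges now: 3
Op 4: add_edge(D, B). Edges now: 4
Op 5: add_edge(E, B). Edges now: 5
Op 6: add_edge(E, F). Edges now: 6
Op 7: add_edge(F, A). Edges now: 7
Op 8: add_edge(F, C). Edges now: 8
Compute levels (Kahn BFS):
  sources (in-degree 0): D, E
  process D: level=0
    D->A: in-degree(A)=1, level(A)>=1
    D->B: in-degree(B)=1, level(B)>=1
    D->F: in-degree(F)=1, level(F)>=1
  process E: level=0
    E->B: in-degree(B)=0, level(B)=1, enqueue
    E->C: in-degree(C)=1, level(C)>=1
    E->F: in-degree(F)=0, level(F)=1, enqueue
  process B: level=1
  process F: level=1
    F->A: in-degree(A)=0, level(A)=2, enqueue
    F->C: in-degree(C)=0, level(C)=2, enqueue
  process A: level=2
  process C: level=2
All levels: A:2, B:1, C:2, D:0, E:0, F:1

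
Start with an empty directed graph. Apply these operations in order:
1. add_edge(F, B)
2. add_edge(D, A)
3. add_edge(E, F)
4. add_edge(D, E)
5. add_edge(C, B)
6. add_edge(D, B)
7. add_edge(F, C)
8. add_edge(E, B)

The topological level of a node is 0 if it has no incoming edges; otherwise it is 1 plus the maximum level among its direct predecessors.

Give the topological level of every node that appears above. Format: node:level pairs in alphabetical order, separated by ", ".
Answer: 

Answer: A:1, B:4, C:3, D:0, E:1, F:2

Derivation:
Op 1: add_edge(F, B). Edges now: 1
Op 2: add_edge(D, A). Edges now: 2
Op 3: add_edge(E, F). Edges now: 3
Op 4: add_edge(D, E). Edges now: 4
Op 5: add_edge(C, B). Edges now: 5
Op 6: add_edge(D, B). Edges now: 6
Op 7: add_edge(F, C). Edges now: 7
Op 8: add_edge(E, B). Edges now: 8
Compute levels (Kahn BFS):
  sources (in-degree 0): D
  process D: level=0
    D->A: in-degree(A)=0, level(A)=1, enqueue
    D->B: in-degree(B)=3, level(B)>=1
    D->E: in-degree(E)=0, level(E)=1, enqueue
  process A: level=1
  process E: level=1
    E->B: in-degree(B)=2, level(B)>=2
    E->F: in-degree(F)=0, level(F)=2, enqueue
  process F: level=2
    F->B: in-degree(B)=1, level(B)>=3
    F->C: in-degree(C)=0, level(C)=3, enqueue
  process C: level=3
    C->B: in-degree(B)=0, level(B)=4, enqueue
  process B: level=4
All levels: A:1, B:4, C:3, D:0, E:1, F:2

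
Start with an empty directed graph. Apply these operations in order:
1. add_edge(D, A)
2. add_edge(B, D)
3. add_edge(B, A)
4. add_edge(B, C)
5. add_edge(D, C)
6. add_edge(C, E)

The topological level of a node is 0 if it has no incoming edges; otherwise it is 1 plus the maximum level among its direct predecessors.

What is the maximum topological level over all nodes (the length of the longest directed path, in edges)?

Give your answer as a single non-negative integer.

Answer: 3

Derivation:
Op 1: add_edge(D, A). Edges now: 1
Op 2: add_edge(B, D). Edges now: 2
Op 3: add_edge(B, A). Edges now: 3
Op 4: add_edge(B, C). Edges now: 4
Op 5: add_edge(D, C). Edges now: 5
Op 6: add_edge(C, E). Edges now: 6
Compute levels (Kahn BFS):
  sources (in-degree 0): B
  process B: level=0
    B->A: in-degree(A)=1, level(A)>=1
    B->C: in-degree(C)=1, level(C)>=1
    B->D: in-degree(D)=0, level(D)=1, enqueue
  process D: level=1
    D->A: in-degree(A)=0, level(A)=2, enqueue
    D->C: in-degree(C)=0, level(C)=2, enqueue
  process A: level=2
  process C: level=2
    C->E: in-degree(E)=0, level(E)=3, enqueue
  process E: level=3
All levels: A:2, B:0, C:2, D:1, E:3
max level = 3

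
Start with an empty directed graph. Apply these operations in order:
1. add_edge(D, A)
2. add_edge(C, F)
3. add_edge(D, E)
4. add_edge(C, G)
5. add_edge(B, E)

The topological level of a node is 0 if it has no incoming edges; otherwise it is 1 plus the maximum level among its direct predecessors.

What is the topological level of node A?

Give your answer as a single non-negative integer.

Answer: 1

Derivation:
Op 1: add_edge(D, A). Edges now: 1
Op 2: add_edge(C, F). Edges now: 2
Op 3: add_edge(D, E). Edges now: 3
Op 4: add_edge(C, G). Edges now: 4
Op 5: add_edge(B, E). Edges now: 5
Compute levels (Kahn BFS):
  sources (in-degree 0): B, C, D
  process B: level=0
    B->E: in-degree(E)=1, level(E)>=1
  process C: level=0
    C->F: in-degree(F)=0, level(F)=1, enqueue
    C->G: in-degree(G)=0, level(G)=1, enqueue
  process D: level=0
    D->A: in-degree(A)=0, level(A)=1, enqueue
    D->E: in-degree(E)=0, level(E)=1, enqueue
  process F: level=1
  process G: level=1
  process A: level=1
  process E: level=1
All levels: A:1, B:0, C:0, D:0, E:1, F:1, G:1
level(A) = 1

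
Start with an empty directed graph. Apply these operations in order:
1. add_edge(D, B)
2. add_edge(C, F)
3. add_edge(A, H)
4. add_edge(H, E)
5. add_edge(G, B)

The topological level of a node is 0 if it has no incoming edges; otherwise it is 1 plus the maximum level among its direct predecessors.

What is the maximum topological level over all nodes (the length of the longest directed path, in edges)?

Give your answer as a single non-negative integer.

Answer: 2

Derivation:
Op 1: add_edge(D, B). Edges now: 1
Op 2: add_edge(C, F). Edges now: 2
Op 3: add_edge(A, H). Edges now: 3
Op 4: add_edge(H, E). Edges now: 4
Op 5: add_edge(G, B). Edges now: 5
Compute levels (Kahn BFS):
  sources (in-degree 0): A, C, D, G
  process A: level=0
    A->H: in-degree(H)=0, level(H)=1, enqueue
  process C: level=0
    C->F: in-degree(F)=0, level(F)=1, enqueue
  process D: level=0
    D->B: in-degree(B)=1, level(B)>=1
  process G: level=0
    G->B: in-degree(B)=0, level(B)=1, enqueue
  process H: level=1
    H->E: in-degree(E)=0, level(E)=2, enqueue
  process F: level=1
  process B: level=1
  process E: level=2
All levels: A:0, B:1, C:0, D:0, E:2, F:1, G:0, H:1
max level = 2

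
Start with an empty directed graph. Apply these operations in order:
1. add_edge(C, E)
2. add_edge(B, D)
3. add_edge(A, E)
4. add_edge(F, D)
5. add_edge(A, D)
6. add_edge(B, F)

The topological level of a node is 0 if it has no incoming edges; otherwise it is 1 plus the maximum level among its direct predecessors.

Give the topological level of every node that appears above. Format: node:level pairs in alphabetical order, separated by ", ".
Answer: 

Answer: A:0, B:0, C:0, D:2, E:1, F:1

Derivation:
Op 1: add_edge(C, E). Edges now: 1
Op 2: add_edge(B, D). Edges now: 2
Op 3: add_edge(A, E). Edges now: 3
Op 4: add_edge(F, D). Edges now: 4
Op 5: add_edge(A, D). Edges now: 5
Op 6: add_edge(B, F). Edges now: 6
Compute levels (Kahn BFS):
  sources (in-degree 0): A, B, C
  process A: level=0
    A->D: in-degree(D)=2, level(D)>=1
    A->E: in-degree(E)=1, level(E)>=1
  process B: level=0
    B->D: in-degree(D)=1, level(D)>=1
    B->F: in-degree(F)=0, level(F)=1, enqueue
  process C: level=0
    C->E: in-degree(E)=0, level(E)=1, enqueue
  process F: level=1
    F->D: in-degree(D)=0, level(D)=2, enqueue
  process E: level=1
  process D: level=2
All levels: A:0, B:0, C:0, D:2, E:1, F:1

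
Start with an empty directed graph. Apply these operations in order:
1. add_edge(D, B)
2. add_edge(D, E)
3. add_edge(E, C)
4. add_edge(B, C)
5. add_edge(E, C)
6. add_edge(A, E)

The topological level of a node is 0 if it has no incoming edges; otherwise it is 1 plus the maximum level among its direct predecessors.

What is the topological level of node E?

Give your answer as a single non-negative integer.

Answer: 1

Derivation:
Op 1: add_edge(D, B). Edges now: 1
Op 2: add_edge(D, E). Edges now: 2
Op 3: add_edge(E, C). Edges now: 3
Op 4: add_edge(B, C). Edges now: 4
Op 5: add_edge(E, C) (duplicate, no change). Edges now: 4
Op 6: add_edge(A, E). Edges now: 5
Compute levels (Kahn BFS):
  sources (in-degree 0): A, D
  process A: level=0
    A->E: in-degree(E)=1, level(E)>=1
  process D: level=0
    D->B: in-degree(B)=0, level(B)=1, enqueue
    D->E: in-degree(E)=0, level(E)=1, enqueue
  process B: level=1
    B->C: in-degree(C)=1, level(C)>=2
  process E: level=1
    E->C: in-degree(C)=0, level(C)=2, enqueue
  process C: level=2
All levels: A:0, B:1, C:2, D:0, E:1
level(E) = 1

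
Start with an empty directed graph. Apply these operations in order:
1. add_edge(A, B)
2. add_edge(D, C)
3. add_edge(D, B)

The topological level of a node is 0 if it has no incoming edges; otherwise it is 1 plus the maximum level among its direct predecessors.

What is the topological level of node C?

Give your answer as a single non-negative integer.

Answer: 1

Derivation:
Op 1: add_edge(A, B). Edges now: 1
Op 2: add_edge(D, C). Edges now: 2
Op 3: add_edge(D, B). Edges now: 3
Compute levels (Kahn BFS):
  sources (in-degree 0): A, D
  process A: level=0
    A->B: in-degree(B)=1, level(B)>=1
  process D: level=0
    D->B: in-degree(B)=0, level(B)=1, enqueue
    D->C: in-degree(C)=0, level(C)=1, enqueue
  process B: level=1
  process C: level=1
All levels: A:0, B:1, C:1, D:0
level(C) = 1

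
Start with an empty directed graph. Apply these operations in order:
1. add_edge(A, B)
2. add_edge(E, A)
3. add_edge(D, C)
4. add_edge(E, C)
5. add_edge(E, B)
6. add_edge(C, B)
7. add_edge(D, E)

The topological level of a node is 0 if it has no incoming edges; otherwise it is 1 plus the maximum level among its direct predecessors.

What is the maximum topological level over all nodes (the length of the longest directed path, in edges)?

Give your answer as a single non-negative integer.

Answer: 3

Derivation:
Op 1: add_edge(A, B). Edges now: 1
Op 2: add_edge(E, A). Edges now: 2
Op 3: add_edge(D, C). Edges now: 3
Op 4: add_edge(E, C). Edges now: 4
Op 5: add_edge(E, B). Edges now: 5
Op 6: add_edge(C, B). Edges now: 6
Op 7: add_edge(D, E). Edges now: 7
Compute levels (Kahn BFS):
  sources (in-degree 0): D
  process D: level=0
    D->C: in-degree(C)=1, level(C)>=1
    D->E: in-degree(E)=0, level(E)=1, enqueue
  process E: level=1
    E->A: in-degree(A)=0, level(A)=2, enqueue
    E->B: in-degree(B)=2, level(B)>=2
    E->C: in-degree(C)=0, level(C)=2, enqueue
  process A: level=2
    A->B: in-degree(B)=1, level(B)>=3
  process C: level=2
    C->B: in-degree(B)=0, level(B)=3, enqueue
  process B: level=3
All levels: A:2, B:3, C:2, D:0, E:1
max level = 3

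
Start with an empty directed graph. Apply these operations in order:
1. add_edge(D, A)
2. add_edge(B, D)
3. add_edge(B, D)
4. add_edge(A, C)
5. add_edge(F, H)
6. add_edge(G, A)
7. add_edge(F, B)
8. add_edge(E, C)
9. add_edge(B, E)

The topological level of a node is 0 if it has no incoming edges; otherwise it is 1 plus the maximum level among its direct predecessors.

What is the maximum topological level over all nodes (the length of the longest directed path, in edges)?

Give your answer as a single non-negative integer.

Op 1: add_edge(D, A). Edges now: 1
Op 2: add_edge(B, D). Edges now: 2
Op 3: add_edge(B, D) (duplicate, no change). Edges now: 2
Op 4: add_edge(A, C). Edges now: 3
Op 5: add_edge(F, H). Edges now: 4
Op 6: add_edge(G, A). Edges now: 5
Op 7: add_edge(F, B). Edges now: 6
Op 8: add_edge(E, C). Edges now: 7
Op 9: add_edge(B, E). Edges now: 8
Compute levels (Kahn BFS):
  sources (in-degree 0): F, G
  process F: level=0
    F->B: in-degree(B)=0, level(B)=1, enqueue
    F->H: in-degree(H)=0, level(H)=1, enqueue
  process G: level=0
    G->A: in-degree(A)=1, level(A)>=1
  process B: level=1
    B->D: in-degree(D)=0, level(D)=2, enqueue
    B->E: in-degree(E)=0, level(E)=2, enqueue
  process H: level=1
  process D: level=2
    D->A: in-degree(A)=0, level(A)=3, enqueue
  process E: level=2
    E->C: in-degree(C)=1, level(C)>=3
  process A: level=3
    A->C: in-degree(C)=0, level(C)=4, enqueue
  process C: level=4
All levels: A:3, B:1, C:4, D:2, E:2, F:0, G:0, H:1
max level = 4

Answer: 4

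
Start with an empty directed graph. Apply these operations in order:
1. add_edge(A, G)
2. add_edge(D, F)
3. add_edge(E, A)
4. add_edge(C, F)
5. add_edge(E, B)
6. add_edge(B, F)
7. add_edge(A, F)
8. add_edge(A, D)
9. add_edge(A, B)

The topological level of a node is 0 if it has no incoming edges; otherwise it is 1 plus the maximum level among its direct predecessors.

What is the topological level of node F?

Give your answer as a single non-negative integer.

Answer: 3

Derivation:
Op 1: add_edge(A, G). Edges now: 1
Op 2: add_edge(D, F). Edges now: 2
Op 3: add_edge(E, A). Edges now: 3
Op 4: add_edge(C, F). Edges now: 4
Op 5: add_edge(E, B). Edges now: 5
Op 6: add_edge(B, F). Edges now: 6
Op 7: add_edge(A, F). Edges now: 7
Op 8: add_edge(A, D). Edges now: 8
Op 9: add_edge(A, B). Edges now: 9
Compute levels (Kahn BFS):
  sources (in-degree 0): C, E
  process C: level=0
    C->F: in-degree(F)=3, level(F)>=1
  process E: level=0
    E->A: in-degree(A)=0, level(A)=1, enqueue
    E->B: in-degree(B)=1, level(B)>=1
  process A: level=1
    A->B: in-degree(B)=0, level(B)=2, enqueue
    A->D: in-degree(D)=0, level(D)=2, enqueue
    A->F: in-degree(F)=2, level(F)>=2
    A->G: in-degree(G)=0, level(G)=2, enqueue
  process B: level=2
    B->F: in-degree(F)=1, level(F)>=3
  process D: level=2
    D->F: in-degree(F)=0, level(F)=3, enqueue
  process G: level=2
  process F: level=3
All levels: A:1, B:2, C:0, D:2, E:0, F:3, G:2
level(F) = 3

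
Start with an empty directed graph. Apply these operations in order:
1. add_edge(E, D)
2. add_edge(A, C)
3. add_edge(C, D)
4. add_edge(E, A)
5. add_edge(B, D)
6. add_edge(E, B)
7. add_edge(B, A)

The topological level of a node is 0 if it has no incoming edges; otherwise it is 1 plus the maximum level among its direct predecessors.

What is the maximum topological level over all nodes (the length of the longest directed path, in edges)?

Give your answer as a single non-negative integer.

Answer: 4

Derivation:
Op 1: add_edge(E, D). Edges now: 1
Op 2: add_edge(A, C). Edges now: 2
Op 3: add_edge(C, D). Edges now: 3
Op 4: add_edge(E, A). Edges now: 4
Op 5: add_edge(B, D). Edges now: 5
Op 6: add_edge(E, B). Edges now: 6
Op 7: add_edge(B, A). Edges now: 7
Compute levels (Kahn BFS):
  sources (in-degree 0): E
  process E: level=0
    E->A: in-degree(A)=1, level(A)>=1
    E->B: in-degree(B)=0, level(B)=1, enqueue
    E->D: in-degree(D)=2, level(D)>=1
  process B: level=1
    B->A: in-degree(A)=0, level(A)=2, enqueue
    B->D: in-degree(D)=1, level(D)>=2
  process A: level=2
    A->C: in-degree(C)=0, level(C)=3, enqueue
  process C: level=3
    C->D: in-degree(D)=0, level(D)=4, enqueue
  process D: level=4
All levels: A:2, B:1, C:3, D:4, E:0
max level = 4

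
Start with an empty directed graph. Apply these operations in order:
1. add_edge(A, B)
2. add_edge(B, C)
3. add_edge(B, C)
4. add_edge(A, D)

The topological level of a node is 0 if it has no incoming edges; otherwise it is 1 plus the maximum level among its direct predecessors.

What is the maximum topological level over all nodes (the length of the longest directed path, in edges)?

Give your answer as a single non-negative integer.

Answer: 2

Derivation:
Op 1: add_edge(A, B). Edges now: 1
Op 2: add_edge(B, C). Edges now: 2
Op 3: add_edge(B, C) (duplicate, no change). Edges now: 2
Op 4: add_edge(A, D). Edges now: 3
Compute levels (Kahn BFS):
  sources (in-degree 0): A
  process A: level=0
    A->B: in-degree(B)=0, level(B)=1, enqueue
    A->D: in-degree(D)=0, level(D)=1, enqueue
  process B: level=1
    B->C: in-degree(C)=0, level(C)=2, enqueue
  process D: level=1
  process C: level=2
All levels: A:0, B:1, C:2, D:1
max level = 2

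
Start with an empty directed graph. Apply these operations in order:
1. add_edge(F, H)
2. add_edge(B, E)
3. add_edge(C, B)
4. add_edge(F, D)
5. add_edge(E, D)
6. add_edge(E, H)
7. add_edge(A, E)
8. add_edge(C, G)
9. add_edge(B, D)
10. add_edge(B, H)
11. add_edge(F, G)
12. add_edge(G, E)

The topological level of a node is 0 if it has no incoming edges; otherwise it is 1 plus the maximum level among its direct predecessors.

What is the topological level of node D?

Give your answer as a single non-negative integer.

Op 1: add_edge(F, H). Edges now: 1
Op 2: add_edge(B, E). Edges now: 2
Op 3: add_edge(C, B). Edges now: 3
Op 4: add_edge(F, D). Edges now: 4
Op 5: add_edge(E, D). Edges now: 5
Op 6: add_edge(E, H). Edges now: 6
Op 7: add_edge(A, E). Edges now: 7
Op 8: add_edge(C, G). Edges now: 8
Op 9: add_edge(B, D). Edges now: 9
Op 10: add_edge(B, H). Edges now: 10
Op 11: add_edge(F, G). Edges now: 11
Op 12: add_edge(G, E). Edges now: 12
Compute levels (Kahn BFS):
  sources (in-degree 0): A, C, F
  process A: level=0
    A->E: in-degree(E)=2, level(E)>=1
  process C: level=0
    C->B: in-degree(B)=0, level(B)=1, enqueue
    C->G: in-degree(G)=1, level(G)>=1
  process F: level=0
    F->D: in-degree(D)=2, level(D)>=1
    F->G: in-degree(G)=0, level(G)=1, enqueue
    F->H: in-degree(H)=2, level(H)>=1
  process B: level=1
    B->D: in-degree(D)=1, level(D)>=2
    B->E: in-degree(E)=1, level(E)>=2
    B->H: in-degree(H)=1, level(H)>=2
  process G: level=1
    G->E: in-degree(E)=0, level(E)=2, enqueue
  process E: level=2
    E->D: in-degree(D)=0, level(D)=3, enqueue
    E->H: in-degree(H)=0, level(H)=3, enqueue
  process D: level=3
  process H: level=3
All levels: A:0, B:1, C:0, D:3, E:2, F:0, G:1, H:3
level(D) = 3

Answer: 3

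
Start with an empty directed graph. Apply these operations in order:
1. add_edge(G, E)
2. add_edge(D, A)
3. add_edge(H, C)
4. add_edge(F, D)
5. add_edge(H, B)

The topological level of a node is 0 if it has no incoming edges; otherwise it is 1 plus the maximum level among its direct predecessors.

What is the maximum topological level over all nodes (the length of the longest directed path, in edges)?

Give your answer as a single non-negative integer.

Op 1: add_edge(G, E). Edges now: 1
Op 2: add_edge(D, A). Edges now: 2
Op 3: add_edge(H, C). Edges now: 3
Op 4: add_edge(F, D). Edges now: 4
Op 5: add_edge(H, B). Edges now: 5
Compute levels (Kahn BFS):
  sources (in-degree 0): F, G, H
  process F: level=0
    F->D: in-degree(D)=0, level(D)=1, enqueue
  process G: level=0
    G->E: in-degree(E)=0, level(E)=1, enqueue
  process H: level=0
    H->B: in-degree(B)=0, level(B)=1, enqueue
    H->C: in-degree(C)=0, level(C)=1, enqueue
  process D: level=1
    D->A: in-degree(A)=0, level(A)=2, enqueue
  process E: level=1
  process B: level=1
  process C: level=1
  process A: level=2
All levels: A:2, B:1, C:1, D:1, E:1, F:0, G:0, H:0
max level = 2

Answer: 2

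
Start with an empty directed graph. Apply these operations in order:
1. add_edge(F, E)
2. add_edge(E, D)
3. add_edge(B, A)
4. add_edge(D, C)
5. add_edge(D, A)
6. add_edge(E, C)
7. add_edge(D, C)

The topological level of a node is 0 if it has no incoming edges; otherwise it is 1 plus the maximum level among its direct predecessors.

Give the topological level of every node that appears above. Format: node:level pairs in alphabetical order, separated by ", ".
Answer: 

Op 1: add_edge(F, E). Edges now: 1
Op 2: add_edge(E, D). Edges now: 2
Op 3: add_edge(B, A). Edges now: 3
Op 4: add_edge(D, C). Edges now: 4
Op 5: add_edge(D, A). Edges now: 5
Op 6: add_edge(E, C). Edges now: 6
Op 7: add_edge(D, C) (duplicate, no change). Edges now: 6
Compute levels (Kahn BFS):
  sources (in-degree 0): B, F
  process B: level=0
    B->A: in-degree(A)=1, level(A)>=1
  process F: level=0
    F->E: in-degree(E)=0, level(E)=1, enqueue
  process E: level=1
    E->C: in-degree(C)=1, level(C)>=2
    E->D: in-degree(D)=0, level(D)=2, enqueue
  process D: level=2
    D->A: in-degree(A)=0, level(A)=3, enqueue
    D->C: in-degree(C)=0, level(C)=3, enqueue
  process A: level=3
  process C: level=3
All levels: A:3, B:0, C:3, D:2, E:1, F:0

Answer: A:3, B:0, C:3, D:2, E:1, F:0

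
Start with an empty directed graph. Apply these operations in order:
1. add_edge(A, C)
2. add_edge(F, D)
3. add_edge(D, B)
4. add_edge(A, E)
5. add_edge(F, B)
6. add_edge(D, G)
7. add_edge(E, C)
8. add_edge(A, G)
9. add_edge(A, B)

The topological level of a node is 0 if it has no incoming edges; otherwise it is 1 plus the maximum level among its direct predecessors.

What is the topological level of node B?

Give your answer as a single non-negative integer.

Answer: 2

Derivation:
Op 1: add_edge(A, C). Edges now: 1
Op 2: add_edge(F, D). Edges now: 2
Op 3: add_edge(D, B). Edges now: 3
Op 4: add_edge(A, E). Edges now: 4
Op 5: add_edge(F, B). Edges now: 5
Op 6: add_edge(D, G). Edges now: 6
Op 7: add_edge(E, C). Edges now: 7
Op 8: add_edge(A, G). Edges now: 8
Op 9: add_edge(A, B). Edges now: 9
Compute levels (Kahn BFS):
  sources (in-degree 0): A, F
  process A: level=0
    A->B: in-degree(B)=2, level(B)>=1
    A->C: in-degree(C)=1, level(C)>=1
    A->E: in-degree(E)=0, level(E)=1, enqueue
    A->G: in-degree(G)=1, level(G)>=1
  process F: level=0
    F->B: in-degree(B)=1, level(B)>=1
    F->D: in-degree(D)=0, level(D)=1, enqueue
  process E: level=1
    E->C: in-degree(C)=0, level(C)=2, enqueue
  process D: level=1
    D->B: in-degree(B)=0, level(B)=2, enqueue
    D->G: in-degree(G)=0, level(G)=2, enqueue
  process C: level=2
  process B: level=2
  process G: level=2
All levels: A:0, B:2, C:2, D:1, E:1, F:0, G:2
level(B) = 2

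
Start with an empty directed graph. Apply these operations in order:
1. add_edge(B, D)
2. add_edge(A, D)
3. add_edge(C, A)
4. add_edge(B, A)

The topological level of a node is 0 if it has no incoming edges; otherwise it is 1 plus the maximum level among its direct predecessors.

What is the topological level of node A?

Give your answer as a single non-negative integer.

Answer: 1

Derivation:
Op 1: add_edge(B, D). Edges now: 1
Op 2: add_edge(A, D). Edges now: 2
Op 3: add_edge(C, A). Edges now: 3
Op 4: add_edge(B, A). Edges now: 4
Compute levels (Kahn BFS):
  sources (in-degree 0): B, C
  process B: level=0
    B->A: in-degree(A)=1, level(A)>=1
    B->D: in-degree(D)=1, level(D)>=1
  process C: level=0
    C->A: in-degree(A)=0, level(A)=1, enqueue
  process A: level=1
    A->D: in-degree(D)=0, level(D)=2, enqueue
  process D: level=2
All levels: A:1, B:0, C:0, D:2
level(A) = 1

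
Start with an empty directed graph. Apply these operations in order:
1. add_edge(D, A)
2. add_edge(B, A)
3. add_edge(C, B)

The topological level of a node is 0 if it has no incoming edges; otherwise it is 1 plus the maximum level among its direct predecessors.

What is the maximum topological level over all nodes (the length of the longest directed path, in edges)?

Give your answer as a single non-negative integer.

Op 1: add_edge(D, A). Edges now: 1
Op 2: add_edge(B, A). Edges now: 2
Op 3: add_edge(C, B). Edges now: 3
Compute levels (Kahn BFS):
  sources (in-degree 0): C, D
  process C: level=0
    C->B: in-degree(B)=0, level(B)=1, enqueue
  process D: level=0
    D->A: in-degree(A)=1, level(A)>=1
  process B: level=1
    B->A: in-degree(A)=0, level(A)=2, enqueue
  process A: level=2
All levels: A:2, B:1, C:0, D:0
max level = 2

Answer: 2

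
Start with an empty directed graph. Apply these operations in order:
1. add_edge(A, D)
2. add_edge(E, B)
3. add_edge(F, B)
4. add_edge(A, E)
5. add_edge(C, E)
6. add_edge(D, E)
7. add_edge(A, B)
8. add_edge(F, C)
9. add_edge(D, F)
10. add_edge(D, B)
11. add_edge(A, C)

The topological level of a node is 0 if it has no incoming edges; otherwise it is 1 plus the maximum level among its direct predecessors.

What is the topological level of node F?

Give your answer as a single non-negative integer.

Answer: 2

Derivation:
Op 1: add_edge(A, D). Edges now: 1
Op 2: add_edge(E, B). Edges now: 2
Op 3: add_edge(F, B). Edges now: 3
Op 4: add_edge(A, E). Edges now: 4
Op 5: add_edge(C, E). Edges now: 5
Op 6: add_edge(D, E). Edges now: 6
Op 7: add_edge(A, B). Edges now: 7
Op 8: add_edge(F, C). Edges now: 8
Op 9: add_edge(D, F). Edges now: 9
Op 10: add_edge(D, B). Edges now: 10
Op 11: add_edge(A, C). Edges now: 11
Compute levels (Kahn BFS):
  sources (in-degree 0): A
  process A: level=0
    A->B: in-degree(B)=3, level(B)>=1
    A->C: in-degree(C)=1, level(C)>=1
    A->D: in-degree(D)=0, level(D)=1, enqueue
    A->E: in-degree(E)=2, level(E)>=1
  process D: level=1
    D->B: in-degree(B)=2, level(B)>=2
    D->E: in-degree(E)=1, level(E)>=2
    D->F: in-degree(F)=0, level(F)=2, enqueue
  process F: level=2
    F->B: in-degree(B)=1, level(B)>=3
    F->C: in-degree(C)=0, level(C)=3, enqueue
  process C: level=3
    C->E: in-degree(E)=0, level(E)=4, enqueue
  process E: level=4
    E->B: in-degree(B)=0, level(B)=5, enqueue
  process B: level=5
All levels: A:0, B:5, C:3, D:1, E:4, F:2
level(F) = 2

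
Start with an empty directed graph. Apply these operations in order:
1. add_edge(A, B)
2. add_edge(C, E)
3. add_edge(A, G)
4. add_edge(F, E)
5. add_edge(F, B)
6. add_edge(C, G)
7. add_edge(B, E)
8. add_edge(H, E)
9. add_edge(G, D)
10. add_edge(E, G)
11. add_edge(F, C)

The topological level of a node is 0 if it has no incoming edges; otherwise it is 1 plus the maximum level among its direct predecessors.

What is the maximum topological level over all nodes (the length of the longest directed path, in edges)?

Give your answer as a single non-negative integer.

Answer: 4

Derivation:
Op 1: add_edge(A, B). Edges now: 1
Op 2: add_edge(C, E). Edges now: 2
Op 3: add_edge(A, G). Edges now: 3
Op 4: add_edge(F, E). Edges now: 4
Op 5: add_edge(F, B). Edges now: 5
Op 6: add_edge(C, G). Edges now: 6
Op 7: add_edge(B, E). Edges now: 7
Op 8: add_edge(H, E). Edges now: 8
Op 9: add_edge(G, D). Edges now: 9
Op 10: add_edge(E, G). Edges now: 10
Op 11: add_edge(F, C). Edges now: 11
Compute levels (Kahn BFS):
  sources (in-degree 0): A, F, H
  process A: level=0
    A->B: in-degree(B)=1, level(B)>=1
    A->G: in-degree(G)=2, level(G)>=1
  process F: level=0
    F->B: in-degree(B)=0, level(B)=1, enqueue
    F->C: in-degree(C)=0, level(C)=1, enqueue
    F->E: in-degree(E)=3, level(E)>=1
  process H: level=0
    H->E: in-degree(E)=2, level(E)>=1
  process B: level=1
    B->E: in-degree(E)=1, level(E)>=2
  process C: level=1
    C->E: in-degree(E)=0, level(E)=2, enqueue
    C->G: in-degree(G)=1, level(G)>=2
  process E: level=2
    E->G: in-degree(G)=0, level(G)=3, enqueue
  process G: level=3
    G->D: in-degree(D)=0, level(D)=4, enqueue
  process D: level=4
All levels: A:0, B:1, C:1, D:4, E:2, F:0, G:3, H:0
max level = 4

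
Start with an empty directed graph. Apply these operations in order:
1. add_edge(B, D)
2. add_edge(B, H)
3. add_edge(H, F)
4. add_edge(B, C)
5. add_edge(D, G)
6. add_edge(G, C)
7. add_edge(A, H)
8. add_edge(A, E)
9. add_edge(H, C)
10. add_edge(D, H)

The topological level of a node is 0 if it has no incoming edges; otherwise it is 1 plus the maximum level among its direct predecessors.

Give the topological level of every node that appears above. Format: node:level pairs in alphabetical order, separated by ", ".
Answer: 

Op 1: add_edge(B, D). Edges now: 1
Op 2: add_edge(B, H). Edges now: 2
Op 3: add_edge(H, F). Edges now: 3
Op 4: add_edge(B, C). Edges now: 4
Op 5: add_edge(D, G). Edges now: 5
Op 6: add_edge(G, C). Edges now: 6
Op 7: add_edge(A, H). Edges now: 7
Op 8: add_edge(A, E). Edges now: 8
Op 9: add_edge(H, C). Edges now: 9
Op 10: add_edge(D, H). Edges now: 10
Compute levels (Kahn BFS):
  sources (in-degree 0): A, B
  process A: level=0
    A->E: in-degree(E)=0, level(E)=1, enqueue
    A->H: in-degree(H)=2, level(H)>=1
  process B: level=0
    B->C: in-degree(C)=2, level(C)>=1
    B->D: in-degree(D)=0, level(D)=1, enqueue
    B->H: in-degree(H)=1, level(H)>=1
  process E: level=1
  process D: level=1
    D->G: in-degree(G)=0, level(G)=2, enqueue
    D->H: in-degree(H)=0, level(H)=2, enqueue
  process G: level=2
    G->C: in-degree(C)=1, level(C)>=3
  process H: level=2
    H->C: in-degree(C)=0, level(C)=3, enqueue
    H->F: in-degree(F)=0, level(F)=3, enqueue
  process C: level=3
  process F: level=3
All levels: A:0, B:0, C:3, D:1, E:1, F:3, G:2, H:2

Answer: A:0, B:0, C:3, D:1, E:1, F:3, G:2, H:2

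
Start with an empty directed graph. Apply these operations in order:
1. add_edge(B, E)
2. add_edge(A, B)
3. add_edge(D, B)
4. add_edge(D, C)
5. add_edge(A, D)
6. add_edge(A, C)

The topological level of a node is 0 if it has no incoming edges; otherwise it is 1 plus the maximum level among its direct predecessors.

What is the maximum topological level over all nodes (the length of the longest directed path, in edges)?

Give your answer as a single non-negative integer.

Op 1: add_edge(B, E). Edges now: 1
Op 2: add_edge(A, B). Edges now: 2
Op 3: add_edge(D, B). Edges now: 3
Op 4: add_edge(D, C). Edges now: 4
Op 5: add_edge(A, D). Edges now: 5
Op 6: add_edge(A, C). Edges now: 6
Compute levels (Kahn BFS):
  sources (in-degree 0): A
  process A: level=0
    A->B: in-degree(B)=1, level(B)>=1
    A->C: in-degree(C)=1, level(C)>=1
    A->D: in-degree(D)=0, level(D)=1, enqueue
  process D: level=1
    D->B: in-degree(B)=0, level(B)=2, enqueue
    D->C: in-degree(C)=0, level(C)=2, enqueue
  process B: level=2
    B->E: in-degree(E)=0, level(E)=3, enqueue
  process C: level=2
  process E: level=3
All levels: A:0, B:2, C:2, D:1, E:3
max level = 3

Answer: 3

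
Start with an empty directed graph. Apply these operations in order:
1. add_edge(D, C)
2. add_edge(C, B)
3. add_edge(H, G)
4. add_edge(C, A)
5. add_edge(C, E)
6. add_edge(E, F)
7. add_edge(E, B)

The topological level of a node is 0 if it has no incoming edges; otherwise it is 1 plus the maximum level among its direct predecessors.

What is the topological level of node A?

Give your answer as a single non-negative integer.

Op 1: add_edge(D, C). Edges now: 1
Op 2: add_edge(C, B). Edges now: 2
Op 3: add_edge(H, G). Edges now: 3
Op 4: add_edge(C, A). Edges now: 4
Op 5: add_edge(C, E). Edges now: 5
Op 6: add_edge(E, F). Edges now: 6
Op 7: add_edge(E, B). Edges now: 7
Compute levels (Kahn BFS):
  sources (in-degree 0): D, H
  process D: level=0
    D->C: in-degree(C)=0, level(C)=1, enqueue
  process H: level=0
    H->G: in-degree(G)=0, level(G)=1, enqueue
  process C: level=1
    C->A: in-degree(A)=0, level(A)=2, enqueue
    C->B: in-degree(B)=1, level(B)>=2
    C->E: in-degree(E)=0, level(E)=2, enqueue
  process G: level=1
  process A: level=2
  process E: level=2
    E->B: in-degree(B)=0, level(B)=3, enqueue
    E->F: in-degree(F)=0, level(F)=3, enqueue
  process B: level=3
  process F: level=3
All levels: A:2, B:3, C:1, D:0, E:2, F:3, G:1, H:0
level(A) = 2

Answer: 2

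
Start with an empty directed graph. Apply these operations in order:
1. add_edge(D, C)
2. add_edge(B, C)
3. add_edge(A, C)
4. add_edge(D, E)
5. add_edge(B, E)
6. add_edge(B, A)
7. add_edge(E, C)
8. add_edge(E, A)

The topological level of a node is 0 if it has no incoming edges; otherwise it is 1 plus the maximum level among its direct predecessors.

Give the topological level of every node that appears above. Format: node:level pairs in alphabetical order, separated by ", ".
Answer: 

Answer: A:2, B:0, C:3, D:0, E:1

Derivation:
Op 1: add_edge(D, C). Edges now: 1
Op 2: add_edge(B, C). Edges now: 2
Op 3: add_edge(A, C). Edges now: 3
Op 4: add_edge(D, E). Edges now: 4
Op 5: add_edge(B, E). Edges now: 5
Op 6: add_edge(B, A). Edges now: 6
Op 7: add_edge(E, C). Edges now: 7
Op 8: add_edge(E, A). Edges now: 8
Compute levels (Kahn BFS):
  sources (in-degree 0): B, D
  process B: level=0
    B->A: in-degree(A)=1, level(A)>=1
    B->C: in-degree(C)=3, level(C)>=1
    B->E: in-degree(E)=1, level(E)>=1
  process D: level=0
    D->C: in-degree(C)=2, level(C)>=1
    D->E: in-degree(E)=0, level(E)=1, enqueue
  process E: level=1
    E->A: in-degree(A)=0, level(A)=2, enqueue
    E->C: in-degree(C)=1, level(C)>=2
  process A: level=2
    A->C: in-degree(C)=0, level(C)=3, enqueue
  process C: level=3
All levels: A:2, B:0, C:3, D:0, E:1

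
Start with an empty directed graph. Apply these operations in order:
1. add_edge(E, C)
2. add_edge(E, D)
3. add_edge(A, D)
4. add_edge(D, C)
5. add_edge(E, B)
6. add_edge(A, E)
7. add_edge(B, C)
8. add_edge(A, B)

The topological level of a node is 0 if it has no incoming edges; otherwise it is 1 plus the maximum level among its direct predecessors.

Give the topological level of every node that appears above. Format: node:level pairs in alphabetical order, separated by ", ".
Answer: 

Answer: A:0, B:2, C:3, D:2, E:1

Derivation:
Op 1: add_edge(E, C). Edges now: 1
Op 2: add_edge(E, D). Edges now: 2
Op 3: add_edge(A, D). Edges now: 3
Op 4: add_edge(D, C). Edges now: 4
Op 5: add_edge(E, B). Edges now: 5
Op 6: add_edge(A, E). Edges now: 6
Op 7: add_edge(B, C). Edges now: 7
Op 8: add_edge(A, B). Edges now: 8
Compute levels (Kahn BFS):
  sources (in-degree 0): A
  process A: level=0
    A->B: in-degree(B)=1, level(B)>=1
    A->D: in-degree(D)=1, level(D)>=1
    A->E: in-degree(E)=0, level(E)=1, enqueue
  process E: level=1
    E->B: in-degree(B)=0, level(B)=2, enqueue
    E->C: in-degree(C)=2, level(C)>=2
    E->D: in-degree(D)=0, level(D)=2, enqueue
  process B: level=2
    B->C: in-degree(C)=1, level(C)>=3
  process D: level=2
    D->C: in-degree(C)=0, level(C)=3, enqueue
  process C: level=3
All levels: A:0, B:2, C:3, D:2, E:1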